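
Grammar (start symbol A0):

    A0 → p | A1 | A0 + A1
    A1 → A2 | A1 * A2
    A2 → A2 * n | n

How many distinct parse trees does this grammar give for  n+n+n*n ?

2

Parse trees for n+n+n*n:
  [A0 [A0 [A0 [A1 [A2 n]]] + [A1 [A2 n]]] + [A1 [A2 [A2 n] * n]]]
  [A0 [A0 [A0 [A1 [A2 n]]] + [A1 [A2 n]]] + [A1 [A1 [A2 n]] * [A2 n]]]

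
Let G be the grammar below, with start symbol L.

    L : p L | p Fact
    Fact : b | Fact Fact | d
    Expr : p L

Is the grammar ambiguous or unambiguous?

Ambiguous

Witness: p b b b

Derivation 1: L ⇒ p Fact ⇒ p Fact Fact ⇒ p b Fact ⇒ p b Fact Fact ⇒ p b b Fact ⇒ p b b b
Derivation 2: L ⇒ p Fact ⇒ p Fact Fact ⇒ p Fact Fact Fact ⇒ p b Fact Fact ⇒ p b b Fact ⇒ p b b b

Two distinct leftmost derivations for the same string.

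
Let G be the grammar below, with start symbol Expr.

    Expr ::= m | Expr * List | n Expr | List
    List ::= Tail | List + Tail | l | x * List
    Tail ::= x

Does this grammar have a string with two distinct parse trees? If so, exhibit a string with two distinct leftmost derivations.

Witness: x * l

Derivation 1: Expr ⇒ Expr * List ⇒ List * List ⇒ Tail * List ⇒ x * List ⇒ x * l
Derivation 2: Expr ⇒ List ⇒ x * List ⇒ x * l

Two distinct leftmost derivations for the same string.

Ambiguous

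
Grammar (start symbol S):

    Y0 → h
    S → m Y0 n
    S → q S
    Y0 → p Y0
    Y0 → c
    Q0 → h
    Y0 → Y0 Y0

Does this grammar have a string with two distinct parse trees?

Witness: m c c c n

Derivation 1: S ⇒ m Y0 n ⇒ m Y0 Y0 n ⇒ m c Y0 n ⇒ m c Y0 Y0 n ⇒ m c c Y0 n ⇒ m c c c n
Derivation 2: S ⇒ m Y0 n ⇒ m Y0 Y0 n ⇒ m Y0 Y0 Y0 n ⇒ m c Y0 Y0 n ⇒ m c c Y0 n ⇒ m c c c n

Two distinct leftmost derivations for the same string.

Ambiguous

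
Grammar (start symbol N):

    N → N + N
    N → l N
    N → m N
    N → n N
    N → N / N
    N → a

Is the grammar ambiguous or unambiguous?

Witness: l a + a

Derivation 1: N ⇒ N + N ⇒ l N + N ⇒ l a + N ⇒ l a + a
Derivation 2: N ⇒ l N ⇒ l N + N ⇒ l a + N ⇒ l a + a

Two distinct leftmost derivations for the same string.

Ambiguous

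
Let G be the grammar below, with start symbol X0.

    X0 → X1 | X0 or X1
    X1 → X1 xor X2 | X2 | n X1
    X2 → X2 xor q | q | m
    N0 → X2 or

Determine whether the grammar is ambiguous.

Ambiguous

Witness: m xor q

Derivation 1: X0 ⇒ X1 ⇒ X1 xor X2 ⇒ X2 xor X2 ⇒ m xor X2 ⇒ m xor q
Derivation 2: X0 ⇒ X1 ⇒ X2 ⇒ X2 xor q ⇒ m xor q

Two distinct leftmost derivations for the same string.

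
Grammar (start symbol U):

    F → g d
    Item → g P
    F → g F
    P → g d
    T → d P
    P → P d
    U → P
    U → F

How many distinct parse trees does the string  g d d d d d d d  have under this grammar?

1

Parse trees for g d d d d d d d:
  [U [P [P [P [P [P [P [P g d] d] d] d] d] d] d]]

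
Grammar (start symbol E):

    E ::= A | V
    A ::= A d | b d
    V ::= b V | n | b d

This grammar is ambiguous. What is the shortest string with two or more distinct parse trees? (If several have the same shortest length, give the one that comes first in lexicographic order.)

b d

length 1: no string has ≥2 trees
length 2: b d has 2 parse trees

Two derivations of b d:
  E ⇒ A ⇒ b d
  E ⇒ V ⇒ b d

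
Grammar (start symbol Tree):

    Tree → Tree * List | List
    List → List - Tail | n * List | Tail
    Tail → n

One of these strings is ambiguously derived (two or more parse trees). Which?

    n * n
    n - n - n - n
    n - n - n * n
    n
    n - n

n * n: 2 trees
n - n - n - n: 1 tree
n - n - n * n: 1 tree
n: 1 tree
n - n: 1 tree

n * n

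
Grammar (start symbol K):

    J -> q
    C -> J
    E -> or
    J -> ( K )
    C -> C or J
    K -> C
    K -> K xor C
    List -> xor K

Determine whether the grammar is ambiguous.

Unambiguous

Only K, C, J are reachable from K; ignoring the rest: K → K xor C | C  ;  C → C or J | J  — a left-associative chain with J at the bottom. Each string factors uniquely by precedence.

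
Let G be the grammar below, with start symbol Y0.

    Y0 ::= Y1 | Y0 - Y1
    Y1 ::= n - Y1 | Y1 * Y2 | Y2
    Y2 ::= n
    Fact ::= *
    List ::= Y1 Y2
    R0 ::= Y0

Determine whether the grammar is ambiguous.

Witness: n - n

Derivation 1: Y0 ⇒ Y1 ⇒ n - Y1 ⇒ n - Y2 ⇒ n - n
Derivation 2: Y0 ⇒ Y0 - Y1 ⇒ Y1 - Y1 ⇒ Y2 - Y1 ⇒ n - Y1 ⇒ n - Y2 ⇒ n - n

Two distinct leftmost derivations for the same string.

Ambiguous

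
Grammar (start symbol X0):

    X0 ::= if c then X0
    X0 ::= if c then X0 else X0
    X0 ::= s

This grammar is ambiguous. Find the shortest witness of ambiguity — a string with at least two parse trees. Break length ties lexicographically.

if c then if c then s else s

length 1: no string has ≥2 trees
length 4: no string has ≥2 trees
length 6: no string has ≥2 trees
length 7: no string has ≥2 trees
length 9: if c then if c then s else s has 2 parse trees

Two derivations of if c then if c then s else s:
  X0 ⇒ if c then X0 ⇒ if c then if c then X0 else X0 ⇒ if c then if c then s else X0 ⇒ if c then if c then s else s
  X0 ⇒ if c then X0 else X0 ⇒ if c then if c then X0 else X0 ⇒ if c then if c then s else X0 ⇒ if c then if c then s else s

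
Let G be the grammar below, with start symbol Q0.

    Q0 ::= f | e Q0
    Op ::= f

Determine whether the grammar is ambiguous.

(Op is unreachable from Q0, so its rules don't affect L(Q0).) Each reachable nonterminal has at most one production per leading terminal, and all productions are right-linear; the derivation is determined token-by-token.

Unambiguous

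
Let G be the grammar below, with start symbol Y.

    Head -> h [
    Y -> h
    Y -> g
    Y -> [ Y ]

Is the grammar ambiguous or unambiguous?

(Head is unreachable from Y, so its rules don't affect L(Y).) Each string is a nest of matched brackets around a single atom. An opening bracket forces the recursive rule; an atom forces the base rule.

Unambiguous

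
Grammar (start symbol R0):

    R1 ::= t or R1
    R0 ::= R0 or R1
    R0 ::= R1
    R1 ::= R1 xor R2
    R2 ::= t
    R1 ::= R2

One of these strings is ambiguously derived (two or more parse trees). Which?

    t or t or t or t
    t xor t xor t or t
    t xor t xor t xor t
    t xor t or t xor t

t or t or t or t: 8 trees
t xor t xor t or t: 1 tree
t xor t xor t xor t: 1 tree
t xor t or t xor t: 1 tree

t or t or t or t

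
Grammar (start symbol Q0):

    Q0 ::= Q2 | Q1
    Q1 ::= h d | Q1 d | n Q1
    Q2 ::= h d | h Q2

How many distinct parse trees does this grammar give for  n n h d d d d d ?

Parse trees for n n h d d d d d (showing first 6 of 15):
  [Q0 [Q1 [Q1 [Q1 [Q1 [Q1 n [Q1 n [Q1 h d]]] d] d] d] d]]
  [Q0 [Q1 [Q1 [Q1 [Q1 n [Q1 [Q1 n [Q1 h d]] d]] d] d] d]]
  [Q0 [Q1 [Q1 [Q1 [Q1 n [Q1 n [Q1 [Q1 h d] d]]] d] d] d]]
  [Q0 [Q1 [Q1 [Q1 n [Q1 [Q1 [Q1 n [Q1 h d]] d] d]] d] d]]
  [Q0 [Q1 [Q1 [Q1 n [Q1 [Q1 n [Q1 [Q1 h d] d]] d]] d] d]]
  [Q0 [Q1 [Q1 [Q1 n [Q1 n [Q1 [Q1 [Q1 h d] d] d]]] d] d]]

15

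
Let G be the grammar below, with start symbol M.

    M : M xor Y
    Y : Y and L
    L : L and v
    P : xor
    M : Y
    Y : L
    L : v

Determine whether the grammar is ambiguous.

Witness: v and v

Derivation 1: M ⇒ Y ⇒ Y and L ⇒ L and L ⇒ v and L ⇒ v and v
Derivation 2: M ⇒ Y ⇒ L ⇒ L and v ⇒ v and v

Two distinct leftmost derivations for the same string.

Ambiguous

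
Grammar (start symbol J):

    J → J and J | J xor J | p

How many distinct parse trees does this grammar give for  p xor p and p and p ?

5

Parse trees for p xor p and p and p:
  [J [J [J p] xor [J p]] and [J [J p] and [J p]]]
  [J [J [J [J p] xor [J p]] and [J p]] and [J p]]
  [J [J [J p] xor [J [J p] and [J p]]] and [J p]]
  [J [J p] xor [J [J p] and [J [J p] and [J p]]]]
  [J [J p] xor [J [J [J p] and [J p]] and [J p]]]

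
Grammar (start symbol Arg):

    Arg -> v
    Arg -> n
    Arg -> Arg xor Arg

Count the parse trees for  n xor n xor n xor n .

5

Parse trees for n xor n xor n xor n:
  [Arg [Arg n] xor [Arg [Arg n] xor [Arg [Arg n] xor [Arg n]]]]
  [Arg [Arg n] xor [Arg [Arg [Arg n] xor [Arg n]] xor [Arg n]]]
  [Arg [Arg [Arg n] xor [Arg n]] xor [Arg [Arg n] xor [Arg n]]]
  [Arg [Arg [Arg n] xor [Arg [Arg n] xor [Arg n]]] xor [Arg n]]
  [Arg [Arg [Arg [Arg n] xor [Arg n]] xor [Arg n]] xor [Arg n]]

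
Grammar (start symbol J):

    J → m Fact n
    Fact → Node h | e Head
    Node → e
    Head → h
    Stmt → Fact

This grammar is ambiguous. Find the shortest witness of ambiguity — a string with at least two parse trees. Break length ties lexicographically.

length 4: m e h n has 2 parse trees

Two derivations of m e h n:
  J ⇒ m Fact n ⇒ m Node h n ⇒ m e h n
  J ⇒ m Fact n ⇒ m e Head n ⇒ m e h n

m e h n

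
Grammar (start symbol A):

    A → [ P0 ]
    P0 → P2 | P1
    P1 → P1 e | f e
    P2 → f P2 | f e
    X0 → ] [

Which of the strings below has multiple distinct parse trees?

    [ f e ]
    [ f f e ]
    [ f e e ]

[ f e ]

[ f e ]: 2 trees
[ f f e ]: 1 tree
[ f e e ]: 1 tree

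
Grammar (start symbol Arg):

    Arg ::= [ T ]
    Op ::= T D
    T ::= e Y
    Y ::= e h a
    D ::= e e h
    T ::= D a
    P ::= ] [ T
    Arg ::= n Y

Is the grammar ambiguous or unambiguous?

Ambiguous

Witness: [ e e h a ]

Derivation 1: Arg ⇒ [ T ] ⇒ [ e Y ] ⇒ [ e e h a ]
Derivation 2: Arg ⇒ [ T ] ⇒ [ D a ] ⇒ [ e e h a ]

Two distinct leftmost derivations for the same string.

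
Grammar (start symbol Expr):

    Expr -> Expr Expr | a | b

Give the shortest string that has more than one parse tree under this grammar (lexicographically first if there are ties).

length 1: no string has ≥2 trees
length 2: no string has ≥2 trees
length 3: a a a has 2 parse trees

Two derivations of a a a:
  Expr ⇒ Expr Expr ⇒ Expr Expr Expr ⇒ a Expr Expr ⇒ a a Expr ⇒ a a a
  Expr ⇒ Expr Expr ⇒ a Expr ⇒ a Expr Expr ⇒ a a Expr ⇒ a a a

a a a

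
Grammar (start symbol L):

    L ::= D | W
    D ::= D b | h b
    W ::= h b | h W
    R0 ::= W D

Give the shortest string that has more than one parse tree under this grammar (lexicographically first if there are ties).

h b

length 2: h b has 2 parse trees

Two derivations of h b:
  L ⇒ D ⇒ h b
  L ⇒ W ⇒ h b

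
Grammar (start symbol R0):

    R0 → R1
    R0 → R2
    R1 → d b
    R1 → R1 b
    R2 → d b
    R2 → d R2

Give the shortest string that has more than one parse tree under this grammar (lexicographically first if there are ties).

d b

length 2: d b has 2 parse trees

Two derivations of d b:
  R0 ⇒ R1 ⇒ d b
  R0 ⇒ R2 ⇒ d b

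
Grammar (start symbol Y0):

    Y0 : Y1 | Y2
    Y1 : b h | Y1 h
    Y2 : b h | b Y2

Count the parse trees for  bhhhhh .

1

Parse trees for bhhhhh:
  [Y0 [Y1 [Y1 [Y1 [Y1 [Y1 b h] h] h] h] h]]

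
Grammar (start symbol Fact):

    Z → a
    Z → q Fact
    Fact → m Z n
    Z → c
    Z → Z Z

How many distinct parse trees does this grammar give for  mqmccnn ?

1

Parse trees for mqmccnn:
  [Fact m [Z q [Fact m [Z [Z c] [Z c]] n]] n]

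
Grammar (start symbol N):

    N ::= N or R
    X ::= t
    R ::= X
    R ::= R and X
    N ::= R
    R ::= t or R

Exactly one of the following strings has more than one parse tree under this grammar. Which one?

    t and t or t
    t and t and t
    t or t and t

t or t and t

t and t or t: 1 tree
t and t and t: 1 tree
t or t and t: 3 trees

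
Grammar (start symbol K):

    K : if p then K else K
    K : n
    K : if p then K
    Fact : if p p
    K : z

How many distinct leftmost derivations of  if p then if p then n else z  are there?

Parse trees for if p then if p then n else z:
  [K if p then [K if p then [K n]] else [K z]]
  [K if p then [K if p then [K n] else [K z]]]

2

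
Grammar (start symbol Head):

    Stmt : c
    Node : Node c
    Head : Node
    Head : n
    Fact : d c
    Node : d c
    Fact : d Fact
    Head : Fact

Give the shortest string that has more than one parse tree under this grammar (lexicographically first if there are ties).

length 1: no string has ≥2 trees
length 2: d c has 2 parse trees

Two derivations of d c:
  Head ⇒ Node ⇒ d c
  Head ⇒ Fact ⇒ d c

d c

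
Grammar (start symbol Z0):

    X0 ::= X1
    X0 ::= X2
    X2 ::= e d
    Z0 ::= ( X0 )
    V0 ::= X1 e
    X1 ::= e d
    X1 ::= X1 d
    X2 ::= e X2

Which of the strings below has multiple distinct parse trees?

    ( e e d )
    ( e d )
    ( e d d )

( e e d ): 1 tree
( e d ): 2 trees
( e d d ): 1 tree

( e d )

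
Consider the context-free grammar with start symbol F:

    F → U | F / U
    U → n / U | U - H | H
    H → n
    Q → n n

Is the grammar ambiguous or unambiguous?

Ambiguous

Witness: n / n

Derivation 1: F ⇒ U ⇒ n / U ⇒ n / H ⇒ n / n
Derivation 2: F ⇒ F / U ⇒ U / U ⇒ H / U ⇒ n / U ⇒ n / H ⇒ n / n

Two distinct leftmost derivations for the same string.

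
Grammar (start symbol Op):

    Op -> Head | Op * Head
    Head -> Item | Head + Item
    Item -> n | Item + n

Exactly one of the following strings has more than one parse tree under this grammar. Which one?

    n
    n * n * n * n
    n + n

n + n

n: 1 tree
n * n * n * n: 1 tree
n + n: 2 trees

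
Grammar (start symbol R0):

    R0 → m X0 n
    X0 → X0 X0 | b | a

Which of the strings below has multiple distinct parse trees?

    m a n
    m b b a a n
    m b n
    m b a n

m a n: 1 tree
m b b a a n: 5 trees
m b n: 1 tree
m b a n: 1 tree

m b b a a n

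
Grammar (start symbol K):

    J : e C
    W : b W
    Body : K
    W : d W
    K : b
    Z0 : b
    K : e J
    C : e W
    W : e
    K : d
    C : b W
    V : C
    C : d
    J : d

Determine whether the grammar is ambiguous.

Unambiguous

Only K, J, C, W are reachable from K; ignoring the rest: Each reachable nonterminal has at most one production per leading terminal, and all productions are right-linear; the derivation is determined token-by-token.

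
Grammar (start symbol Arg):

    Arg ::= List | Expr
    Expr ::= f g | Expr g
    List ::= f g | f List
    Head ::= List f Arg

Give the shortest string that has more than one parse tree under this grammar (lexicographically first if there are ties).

length 2: f g has 2 parse trees

Two derivations of f g:
  Arg ⇒ List ⇒ f g
  Arg ⇒ Expr ⇒ f g

f g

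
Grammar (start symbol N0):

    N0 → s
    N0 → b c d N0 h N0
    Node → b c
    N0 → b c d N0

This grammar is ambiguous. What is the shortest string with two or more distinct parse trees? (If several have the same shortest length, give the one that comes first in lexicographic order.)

length 1: no string has ≥2 trees
length 4: no string has ≥2 trees
length 6: no string has ≥2 trees
length 7: no string has ≥2 trees
length 9: b c d b c d s h s has 2 parse trees

Two derivations of b c d b c d s h s:
  N0 ⇒ b c d N0 h N0 ⇒ b c d b c d N0 h N0 ⇒ b c d b c d s h N0 ⇒ b c d b c d s h s
  N0 ⇒ b c d N0 ⇒ b c d b c d N0 h N0 ⇒ b c d b c d s h N0 ⇒ b c d b c d s h s

b c d b c d s h s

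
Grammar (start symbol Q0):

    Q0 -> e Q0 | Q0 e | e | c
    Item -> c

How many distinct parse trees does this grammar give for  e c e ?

Parse trees for e c e:
  [Q0 e [Q0 [Q0 c] e]]
  [Q0 [Q0 e [Q0 c]] e]

2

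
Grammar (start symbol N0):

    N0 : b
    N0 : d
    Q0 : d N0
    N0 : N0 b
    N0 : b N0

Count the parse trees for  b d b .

Parse trees for b d b:
  [N0 [N0 b [N0 d]] b]
  [N0 b [N0 [N0 d] b]]

2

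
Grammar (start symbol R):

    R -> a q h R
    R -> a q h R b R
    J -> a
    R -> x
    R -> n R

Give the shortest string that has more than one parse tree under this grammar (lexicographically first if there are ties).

length 1: no string has ≥2 trees
length 2: no string has ≥2 trees
length 3: no string has ≥2 trees
length 4: no string has ≥2 trees
length 5: no string has ≥2 trees
length 6: no string has ≥2 trees
length 7: no string has ≥2 trees
length 8: no string has ≥2 trees
length 9: a q h a q h x b x has 2 parse trees

Two derivations of a q h a q h x b x:
  R ⇒ a q h R ⇒ a q h a q h R b R ⇒ a q h a q h x b R ⇒ a q h a q h x b x
  R ⇒ a q h R b R ⇒ a q h a q h R b R ⇒ a q h a q h x b R ⇒ a q h a q h x b x

a q h a q h x b x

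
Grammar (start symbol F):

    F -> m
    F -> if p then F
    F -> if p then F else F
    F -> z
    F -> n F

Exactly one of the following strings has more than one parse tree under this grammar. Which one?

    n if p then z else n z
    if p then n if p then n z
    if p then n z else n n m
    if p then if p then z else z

if p then if p then z else z

n if p then z else n z: 1 tree
if p then n if p then n z: 1 tree
if p then n z else n n m: 1 tree
if p then if p then z else z: 2 trees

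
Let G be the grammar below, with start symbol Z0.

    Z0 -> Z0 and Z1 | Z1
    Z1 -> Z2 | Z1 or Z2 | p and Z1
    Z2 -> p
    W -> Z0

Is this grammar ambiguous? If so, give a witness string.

Ambiguous

Witness: p and p

Derivation 1: Z0 ⇒ Z0 and Z1 ⇒ Z1 and Z1 ⇒ Z2 and Z1 ⇒ p and Z1 ⇒ p and Z2 ⇒ p and p
Derivation 2: Z0 ⇒ Z1 ⇒ p and Z1 ⇒ p and Z2 ⇒ p and p

Two distinct leftmost derivations for the same string.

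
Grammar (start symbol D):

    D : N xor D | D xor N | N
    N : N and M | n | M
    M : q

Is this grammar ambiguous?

Ambiguous

Witness: n xor n

Derivation 1: D ⇒ N xor D ⇒ n xor D ⇒ n xor N ⇒ n xor n
Derivation 2: D ⇒ D xor N ⇒ N xor N ⇒ n xor N ⇒ n xor n

Two distinct leftmost derivations for the same string.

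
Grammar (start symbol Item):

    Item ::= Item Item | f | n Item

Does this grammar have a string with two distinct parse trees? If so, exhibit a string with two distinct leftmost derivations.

Ambiguous

Witness: f f f

Derivation 1: Item ⇒ Item Item ⇒ Item Item Item ⇒ f Item Item ⇒ f f Item ⇒ f f f
Derivation 2: Item ⇒ Item Item ⇒ f Item ⇒ f Item Item ⇒ f f Item ⇒ f f f

Two distinct leftmost derivations for the same string.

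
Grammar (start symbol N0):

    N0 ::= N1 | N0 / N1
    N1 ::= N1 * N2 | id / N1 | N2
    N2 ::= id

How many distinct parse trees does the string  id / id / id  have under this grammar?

4

Parse trees for id / id / id:
  [N0 [N1 id / [N1 id / [N1 [N2 id]]]]]
  [N0 [N0 [N1 [N2 id]]] / [N1 id / [N1 [N2 id]]]]
  [N0 [N0 [N1 id / [N1 [N2 id]]]] / [N1 [N2 id]]]
  [N0 [N0 [N0 [N1 [N2 id]]] / [N1 [N2 id]]] / [N1 [N2 id]]]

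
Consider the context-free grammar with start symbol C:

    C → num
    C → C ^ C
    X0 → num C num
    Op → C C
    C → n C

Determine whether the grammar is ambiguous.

Witness: n num ^ num

Derivation 1: C ⇒ C ^ C ⇒ n C ^ C ⇒ n num ^ C ⇒ n num ^ num
Derivation 2: C ⇒ n C ⇒ n C ^ C ⇒ n num ^ C ⇒ n num ^ num

Two distinct leftmost derivations for the same string.

Ambiguous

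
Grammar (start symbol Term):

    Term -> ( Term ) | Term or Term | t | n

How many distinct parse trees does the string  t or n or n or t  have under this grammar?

5

Parse trees for t or n or n or t:
  [Term [Term t] or [Term [Term n] or [Term [Term n] or [Term t]]]]
  [Term [Term t] or [Term [Term [Term n] or [Term n]] or [Term t]]]
  [Term [Term [Term t] or [Term n]] or [Term [Term n] or [Term t]]]
  [Term [Term [Term t] or [Term [Term n] or [Term n]]] or [Term t]]
  [Term [Term [Term [Term t] or [Term n]] or [Term n]] or [Term t]]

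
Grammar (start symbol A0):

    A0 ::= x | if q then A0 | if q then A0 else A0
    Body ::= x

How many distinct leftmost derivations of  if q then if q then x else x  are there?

2

Parse trees for if q then if q then x else x:
  [A0 if q then [A0 if q then [A0 x] else [A0 x]]]
  [A0 if q then [A0 if q then [A0 x]] else [A0 x]]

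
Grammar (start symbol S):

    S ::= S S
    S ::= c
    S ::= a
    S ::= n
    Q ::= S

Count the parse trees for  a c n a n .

Parse trees for a c n a n (showing first 6 of 14):
  [S [S a] [S [S c] [S [S n] [S [S a] [S n]]]]]
  [S [S a] [S [S c] [S [S [S n] [S a]] [S n]]]]
  [S [S a] [S [S [S c] [S n]] [S [S a] [S n]]]]
  [S [S a] [S [S [S c] [S [S n] [S a]]] [S n]]]
  [S [S a] [S [S [S [S c] [S n]] [S a]] [S n]]]
  [S [S [S a] [S c]] [S [S n] [S [S a] [S n]]]]

14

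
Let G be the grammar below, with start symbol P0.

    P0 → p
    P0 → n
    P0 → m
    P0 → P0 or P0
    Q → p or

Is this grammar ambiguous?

Witness: m or m or m

Derivation 1: P0 ⇒ P0 or P0 ⇒ m or P0 ⇒ m or P0 or P0 ⇒ m or m or P0 ⇒ m or m or m
Derivation 2: P0 ⇒ P0 or P0 ⇒ P0 or P0 or P0 ⇒ m or P0 or P0 ⇒ m or m or P0 ⇒ m or m or m

Two distinct leftmost derivations for the same string.

Ambiguous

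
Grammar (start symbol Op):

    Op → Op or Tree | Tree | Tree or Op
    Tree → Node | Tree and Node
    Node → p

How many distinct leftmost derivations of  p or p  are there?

2

Parse trees for p or p:
  [Op [Op [Tree [Node p]]] or [Tree [Node p]]]
  [Op [Tree [Node p]] or [Op [Tree [Node p]]]]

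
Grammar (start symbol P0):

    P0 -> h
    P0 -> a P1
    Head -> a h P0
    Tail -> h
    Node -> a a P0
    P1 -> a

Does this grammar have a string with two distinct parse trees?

Only P0, P1 are reachable from P0; ignoring the rest: Each reachable nonterminal has at most one production per leading terminal, and all productions are right-linear; the derivation is determined token-by-token.

Unambiguous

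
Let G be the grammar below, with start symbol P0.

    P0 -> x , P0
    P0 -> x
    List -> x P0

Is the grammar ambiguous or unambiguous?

Unambiguous

(List is unreachable from P0, so its rules don't affect L(P0).) Right-recursive list with a separator: after each atom, whether the separator follows determines the rule. One parse per string.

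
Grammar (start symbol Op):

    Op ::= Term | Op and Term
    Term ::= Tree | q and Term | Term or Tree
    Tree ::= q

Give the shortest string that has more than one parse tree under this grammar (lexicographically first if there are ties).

length 1: no string has ≥2 trees
length 3: q and q has 2 parse trees

Two derivations of q and q:
  Op ⇒ Term ⇒ q and Term ⇒ q and Tree ⇒ q and q
  Op ⇒ Op and Term ⇒ Term and Term ⇒ Tree and Term ⇒ q and Term ⇒ q and Tree ⇒ q and q

q and q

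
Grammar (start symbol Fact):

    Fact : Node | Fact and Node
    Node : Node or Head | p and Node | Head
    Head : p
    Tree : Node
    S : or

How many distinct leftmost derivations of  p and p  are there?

Parse trees for p and p:
  [Fact [Node p and [Node [Head p]]]]
  [Fact [Fact [Node [Head p]]] and [Node [Head p]]]

2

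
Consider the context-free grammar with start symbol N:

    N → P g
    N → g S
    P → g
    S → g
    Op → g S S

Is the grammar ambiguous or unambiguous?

Witness: g g

Derivation 1: N ⇒ P g ⇒ g g
Derivation 2: N ⇒ g S ⇒ g g

Two distinct leftmost derivations for the same string.

Ambiguous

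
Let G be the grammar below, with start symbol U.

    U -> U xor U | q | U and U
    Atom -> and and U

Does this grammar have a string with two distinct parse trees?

Witness: q and q and q

Derivation 1: U ⇒ U and U ⇒ q and U ⇒ q and U and U ⇒ q and q and U ⇒ q and q and q
Derivation 2: U ⇒ U and U ⇒ U and U and U ⇒ q and U and U ⇒ q and q and U ⇒ q and q and q

Two distinct leftmost derivations for the same string.

Ambiguous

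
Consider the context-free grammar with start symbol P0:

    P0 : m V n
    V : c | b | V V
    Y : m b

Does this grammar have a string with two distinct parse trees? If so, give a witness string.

Witness: m b b b n

Derivation 1: P0 ⇒ m V n ⇒ m V V n ⇒ m b V n ⇒ m b V V n ⇒ m b b V n ⇒ m b b b n
Derivation 2: P0 ⇒ m V n ⇒ m V V n ⇒ m V V V n ⇒ m b V V n ⇒ m b b V n ⇒ m b b b n

Two distinct leftmost derivations for the same string.

Ambiguous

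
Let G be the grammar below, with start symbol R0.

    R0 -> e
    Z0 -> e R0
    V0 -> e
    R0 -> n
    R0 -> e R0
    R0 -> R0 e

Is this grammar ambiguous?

Ambiguous

Witness: e e

Derivation 1: R0 ⇒ e R0 ⇒ e e
Derivation 2: R0 ⇒ R0 e ⇒ e e

Two distinct leftmost derivations for the same string.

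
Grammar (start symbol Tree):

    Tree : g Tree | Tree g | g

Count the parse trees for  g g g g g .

16

Parse trees for g g g g g (showing first 6 of 16):
  [Tree g [Tree g [Tree g [Tree g [Tree g]]]]]
  [Tree g [Tree g [Tree g [Tree [Tree g] g]]]]
  [Tree g [Tree g [Tree [Tree g [Tree g]] g]]]
  [Tree g [Tree g [Tree [Tree [Tree g] g] g]]]
  [Tree g [Tree [Tree g [Tree g [Tree g]]] g]]
  [Tree g [Tree [Tree g [Tree [Tree g] g]] g]]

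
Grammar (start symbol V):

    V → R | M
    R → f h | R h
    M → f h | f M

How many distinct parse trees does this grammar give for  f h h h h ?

Parse trees for f h h h h:
  [V [R [R [R [R f h] h] h] h]]

1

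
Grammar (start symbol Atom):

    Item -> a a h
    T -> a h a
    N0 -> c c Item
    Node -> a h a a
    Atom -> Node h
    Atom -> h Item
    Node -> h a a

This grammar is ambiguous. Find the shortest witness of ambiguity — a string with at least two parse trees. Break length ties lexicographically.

h a a h

length 4: h a a h has 2 parse trees

Two derivations of h a a h:
  Atom ⇒ Node h ⇒ h a a h
  Atom ⇒ h Item ⇒ h a a h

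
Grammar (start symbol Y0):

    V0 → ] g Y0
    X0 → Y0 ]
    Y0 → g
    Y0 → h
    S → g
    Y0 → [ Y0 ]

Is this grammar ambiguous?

Only Y0 is reachable from Y0; ignoring the rest: L(Y0) is { openⁿ atom closeⁿ : n ≥ 0 }. The bracket depth fixes n, and the derivation is forced at every step.

Unambiguous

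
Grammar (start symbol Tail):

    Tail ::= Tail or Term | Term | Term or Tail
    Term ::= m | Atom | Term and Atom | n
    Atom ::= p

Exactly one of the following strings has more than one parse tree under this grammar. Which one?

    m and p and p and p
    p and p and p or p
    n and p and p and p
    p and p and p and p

p and p and p or p

m and p and p and p: 1 tree
p and p and p or p: 2 trees
n and p and p and p: 1 tree
p and p and p and p: 1 tree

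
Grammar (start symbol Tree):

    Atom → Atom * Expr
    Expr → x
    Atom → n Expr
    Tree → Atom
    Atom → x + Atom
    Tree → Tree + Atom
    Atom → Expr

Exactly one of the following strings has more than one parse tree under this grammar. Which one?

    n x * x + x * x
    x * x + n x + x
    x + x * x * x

x + x * x * x

n x * x + x * x: 1 tree
x * x + n x + x: 1 tree
x + x * x * x: 4 trees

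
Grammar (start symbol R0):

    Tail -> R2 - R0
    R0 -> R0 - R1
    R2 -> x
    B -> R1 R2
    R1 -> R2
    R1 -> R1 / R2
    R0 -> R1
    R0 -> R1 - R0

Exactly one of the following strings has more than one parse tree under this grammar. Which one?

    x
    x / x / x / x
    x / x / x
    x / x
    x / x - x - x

x / x - x - x

x: 1 tree
x / x / x / x: 1 tree
x / x / x: 1 tree
x / x: 1 tree
x / x - x - x: 4 trees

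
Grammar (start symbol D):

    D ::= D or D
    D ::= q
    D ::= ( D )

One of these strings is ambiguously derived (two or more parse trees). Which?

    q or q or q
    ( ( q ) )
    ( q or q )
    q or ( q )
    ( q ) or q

q or q or q: 2 trees
( ( q ) ): 1 tree
( q or q ): 1 tree
q or ( q ): 1 tree
( q ) or q: 1 tree

q or q or q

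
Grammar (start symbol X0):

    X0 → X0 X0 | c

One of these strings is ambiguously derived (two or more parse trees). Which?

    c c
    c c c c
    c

c c c c

c c: 1 tree
c c c c: 5 trees
c: 1 tree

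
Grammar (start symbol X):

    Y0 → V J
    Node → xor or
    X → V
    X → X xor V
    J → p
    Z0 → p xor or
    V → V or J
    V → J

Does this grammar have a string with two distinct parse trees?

Only X, V, J are reachable from X; ignoring the rest: This is a standard precedence ladder (X over V over J), with each level left-recursive on its own operator ('xor' at X, 'or' at V). That structure is LR(1), hence unambiguous.

Unambiguous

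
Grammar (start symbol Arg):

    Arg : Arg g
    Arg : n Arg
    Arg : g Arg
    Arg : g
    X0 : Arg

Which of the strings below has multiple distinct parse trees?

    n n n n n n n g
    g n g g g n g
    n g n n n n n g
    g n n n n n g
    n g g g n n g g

n g g g n n g g

n n n n n n n g: 1 tree
g n g g g n g: 1 tree
n g n n n n n g: 1 tree
g n n n n n g: 1 tree
n g g g n n g g: 8 trees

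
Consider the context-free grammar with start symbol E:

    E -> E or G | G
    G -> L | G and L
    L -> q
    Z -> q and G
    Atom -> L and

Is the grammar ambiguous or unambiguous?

(Z, Atom are unreachable from E, so their rules don't affect L(E).) E → E or G | G  ;  G → G and L | L  — a left-associative chain with L at the bottom. Each string factors uniquely by precedence.

Unambiguous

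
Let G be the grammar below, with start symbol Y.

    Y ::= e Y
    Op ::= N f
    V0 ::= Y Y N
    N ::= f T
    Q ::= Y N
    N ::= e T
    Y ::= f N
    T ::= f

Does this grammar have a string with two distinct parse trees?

(Op, V0, Q are unreachable from Y, so their rules don't affect L(Y).) Restricted to the reachable nonterminals, every rule has the form A → t or A → t B, and no two rules for the same A share a first terminal. The grammar encodes a DFA — one run per string.

Unambiguous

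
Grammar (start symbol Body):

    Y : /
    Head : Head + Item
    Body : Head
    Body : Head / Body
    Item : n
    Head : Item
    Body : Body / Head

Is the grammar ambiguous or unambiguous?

Ambiguous

Witness: n / n

Derivation 1: Body ⇒ Head / Body ⇒ Item / Body ⇒ n / Body ⇒ n / Head ⇒ n / Item ⇒ n / n
Derivation 2: Body ⇒ Body / Head ⇒ Head / Head ⇒ Item / Head ⇒ n / Head ⇒ n / Item ⇒ n / n

Two distinct leftmost derivations for the same string.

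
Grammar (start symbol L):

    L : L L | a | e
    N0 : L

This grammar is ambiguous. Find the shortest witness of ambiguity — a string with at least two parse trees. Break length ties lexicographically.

a a a

length 1: no string has ≥2 trees
length 2: no string has ≥2 trees
length 3: a a a has 2 parse trees

Two derivations of a a a:
  L ⇒ L L ⇒ L L L ⇒ a L L ⇒ a a L ⇒ a a a
  L ⇒ L L ⇒ a L ⇒ a L L ⇒ a a L ⇒ a a a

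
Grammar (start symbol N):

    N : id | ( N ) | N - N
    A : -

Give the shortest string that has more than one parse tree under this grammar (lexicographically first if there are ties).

length 1: no string has ≥2 trees
length 3: no string has ≥2 trees
length 5: id - id - id has 2 parse trees

Two derivations of id - id - id:
  N ⇒ N - N ⇒ id - N ⇒ id - N - N ⇒ id - id - N ⇒ id - id - id
  N ⇒ N - N ⇒ N - N - N ⇒ id - N - N ⇒ id - id - N ⇒ id - id - id

id - id - id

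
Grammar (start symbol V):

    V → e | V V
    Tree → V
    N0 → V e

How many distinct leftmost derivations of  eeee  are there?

5

Parse trees for eeee:
  [V [V e] [V [V e] [V [V e] [V e]]]]
  [V [V e] [V [V [V e] [V e]] [V e]]]
  [V [V [V e] [V e]] [V [V e] [V e]]]
  [V [V [V e] [V [V e] [V e]]] [V e]]
  [V [V [V [V e] [V e]] [V e]] [V e]]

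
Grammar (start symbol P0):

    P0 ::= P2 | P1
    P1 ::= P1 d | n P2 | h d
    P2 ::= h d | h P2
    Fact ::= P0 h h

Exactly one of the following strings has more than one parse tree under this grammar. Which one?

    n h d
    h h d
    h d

n h d: 1 tree
h h d: 1 tree
h d: 2 trees

h d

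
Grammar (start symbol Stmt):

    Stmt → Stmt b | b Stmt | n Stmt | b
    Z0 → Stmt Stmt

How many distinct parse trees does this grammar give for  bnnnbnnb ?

1

Parse trees for bnnnbnnb:
  [Stmt b [Stmt n [Stmt n [Stmt n [Stmt b [Stmt n [Stmt n [Stmt b]]]]]]]]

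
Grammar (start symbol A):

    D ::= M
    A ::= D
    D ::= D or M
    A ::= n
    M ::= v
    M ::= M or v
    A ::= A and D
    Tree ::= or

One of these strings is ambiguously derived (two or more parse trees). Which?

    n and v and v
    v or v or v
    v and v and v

v or v or v

n and v and v: 1 tree
v or v or v: 4 trees
v and v and v: 1 tree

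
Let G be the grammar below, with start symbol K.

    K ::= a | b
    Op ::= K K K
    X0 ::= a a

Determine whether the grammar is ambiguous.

Unambiguous

Only K is reachable from K; ignoring the rest: The reachable rules are right-linear with at most one rule per (nonterminal, next-terminal) pair. Each input token forces the next rule, so parsing is deterministic.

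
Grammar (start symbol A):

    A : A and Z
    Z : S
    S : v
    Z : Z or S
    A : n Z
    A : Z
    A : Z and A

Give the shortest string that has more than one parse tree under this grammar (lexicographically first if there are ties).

v and v

length 1: no string has ≥2 trees
length 2: no string has ≥2 trees
length 3: v and v has 2 parse trees

Two derivations of v and v:
  A ⇒ A and Z ⇒ Z and Z ⇒ S and Z ⇒ v and Z ⇒ v and S ⇒ v and v
  A ⇒ Z and A ⇒ S and A ⇒ v and A ⇒ v and Z ⇒ v and S ⇒ v and v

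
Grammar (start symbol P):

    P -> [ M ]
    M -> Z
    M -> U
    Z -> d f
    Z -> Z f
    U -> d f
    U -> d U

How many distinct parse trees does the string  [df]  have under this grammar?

2

Parse trees for [df]:
  [P [ [M [Z d f]] ]]
  [P [ [M [U d f]] ]]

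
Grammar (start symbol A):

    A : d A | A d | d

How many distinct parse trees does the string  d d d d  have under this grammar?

Parse trees for d d d d:
  [A d [A d [A d [A d]]]]
  [A d [A d [A [A d] d]]]
  [A d [A [A d [A d]] d]]
  [A d [A [A [A d] d] d]]
  [A [A d [A d [A d]]] d]
  [A [A d [A [A d] d]] d]
  [A [A [A d [A d]] d] d]
  [A [A [A [A d] d] d] d]

8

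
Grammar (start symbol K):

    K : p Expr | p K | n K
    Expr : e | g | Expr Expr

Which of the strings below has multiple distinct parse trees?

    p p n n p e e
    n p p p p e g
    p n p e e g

p n p e e g

p p n n p e e: 1 tree
n p p p p e g: 1 tree
p n p e e g: 2 trees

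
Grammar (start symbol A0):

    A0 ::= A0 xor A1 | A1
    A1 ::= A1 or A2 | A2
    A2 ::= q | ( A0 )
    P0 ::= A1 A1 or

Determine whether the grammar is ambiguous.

Unambiguous

(P0 is unreachable from A0, so its rules don't affect L(A0).) This is a standard precedence ladder (A0 over A1 over A2), with each level left-recursive on its own operator ('xor' at A0, 'or' at A1). That structure is LR(1), hence unambiguous.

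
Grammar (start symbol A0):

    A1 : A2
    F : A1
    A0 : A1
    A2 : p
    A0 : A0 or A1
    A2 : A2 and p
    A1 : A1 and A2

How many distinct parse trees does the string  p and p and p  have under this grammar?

Parse trees for p and p and p:
  [A0 [A1 [A2 [A2 [A2 p] and p] and p]]]
  [A0 [A1 [A1 [A2 p]] and [A2 [A2 p] and p]]]
  [A0 [A1 [A1 [A2 [A2 p] and p]] and [A2 p]]]
  [A0 [A1 [A1 [A1 [A2 p]] and [A2 p]] and [A2 p]]]

4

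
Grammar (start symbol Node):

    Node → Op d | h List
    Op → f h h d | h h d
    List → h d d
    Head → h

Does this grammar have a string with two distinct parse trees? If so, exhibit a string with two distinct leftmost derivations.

Ambiguous

Witness: h h d d

Derivation 1: Node ⇒ Op d ⇒ h h d d
Derivation 2: Node ⇒ h List ⇒ h h d d

Two distinct leftmost derivations for the same string.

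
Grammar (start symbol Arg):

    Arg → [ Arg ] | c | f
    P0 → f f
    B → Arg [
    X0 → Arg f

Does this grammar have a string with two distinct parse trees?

Unambiguous

Only Arg is reachable from Arg; ignoring the rest: Each string is a nest of matched brackets around a single atom. An opening bracket forces the recursive rule; an atom forces the base rule.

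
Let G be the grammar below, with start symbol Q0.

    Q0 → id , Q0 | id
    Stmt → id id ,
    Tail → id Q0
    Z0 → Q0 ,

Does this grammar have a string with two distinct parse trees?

Only Q0 is reachable from Q0; ignoring the rest: The reachable grammar is A → atom sep A | atom. Each atom is followed by either the separator (recurse) or end-of-string (stop) — no choice point.

Unambiguous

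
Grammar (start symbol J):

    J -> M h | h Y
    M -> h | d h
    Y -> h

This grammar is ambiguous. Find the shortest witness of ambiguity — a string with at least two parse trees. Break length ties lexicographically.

length 2: h h has 2 parse trees

Two derivations of h h:
  J ⇒ M h ⇒ h h
  J ⇒ h Y ⇒ h h

h h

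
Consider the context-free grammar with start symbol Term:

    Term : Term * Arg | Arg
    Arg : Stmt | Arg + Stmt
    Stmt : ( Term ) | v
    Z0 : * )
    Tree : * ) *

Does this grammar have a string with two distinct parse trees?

(Z0, Tree are unreachable from Term, so their rules don't affect L(Term).) This is a standard precedence ladder (Term over Arg over Stmt), with each level left-recursive on its own operator ('*' at Term, '+' at Arg). That structure is LR(1), hence unambiguous.

Unambiguous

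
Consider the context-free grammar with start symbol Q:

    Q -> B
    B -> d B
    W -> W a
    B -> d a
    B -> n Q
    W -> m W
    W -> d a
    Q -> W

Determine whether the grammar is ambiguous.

Witness: d a

Derivation 1: Q ⇒ B ⇒ d a
Derivation 2: Q ⇒ W ⇒ d a

Two distinct leftmost derivations for the same string.

Ambiguous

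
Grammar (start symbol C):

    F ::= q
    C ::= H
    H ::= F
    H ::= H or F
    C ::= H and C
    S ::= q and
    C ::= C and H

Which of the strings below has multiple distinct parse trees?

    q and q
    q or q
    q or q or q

q and q

q and q: 2 trees
q or q: 1 tree
q or q or q: 1 tree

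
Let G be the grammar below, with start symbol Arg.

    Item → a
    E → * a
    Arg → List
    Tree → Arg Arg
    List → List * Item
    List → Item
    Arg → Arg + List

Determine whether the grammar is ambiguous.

Unambiguous

Only Arg, List, Item are reachable from Arg; ignoring the rest: This is a standard precedence ladder (Arg over List over Item), with each level left-recursive on its own operator ('+' at Arg, '*' at List). That structure is LR(1), hence unambiguous.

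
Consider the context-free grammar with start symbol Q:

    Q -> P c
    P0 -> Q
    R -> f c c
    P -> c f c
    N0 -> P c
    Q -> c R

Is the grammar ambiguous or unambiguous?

Ambiguous

Witness: c f c c

Derivation 1: Q ⇒ P c ⇒ c f c c
Derivation 2: Q ⇒ c R ⇒ c f c c

Two distinct leftmost derivations for the same string.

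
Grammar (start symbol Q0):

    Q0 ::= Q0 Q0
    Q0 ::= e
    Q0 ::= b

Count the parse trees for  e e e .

2

Parse trees for e e e:
  [Q0 [Q0 e] [Q0 [Q0 e] [Q0 e]]]
  [Q0 [Q0 [Q0 e] [Q0 e]] [Q0 e]]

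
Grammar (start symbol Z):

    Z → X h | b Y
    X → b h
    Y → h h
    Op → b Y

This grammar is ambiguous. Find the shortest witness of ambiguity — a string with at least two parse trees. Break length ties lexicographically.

length 3: b h h has 2 parse trees

Two derivations of b h h:
  Z ⇒ X h ⇒ b h h
  Z ⇒ b Y ⇒ b h h

b h h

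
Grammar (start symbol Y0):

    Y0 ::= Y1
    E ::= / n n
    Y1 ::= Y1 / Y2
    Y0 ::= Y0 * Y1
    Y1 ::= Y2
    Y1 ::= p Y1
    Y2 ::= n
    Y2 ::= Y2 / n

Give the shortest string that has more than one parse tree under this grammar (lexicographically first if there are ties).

n / n

length 1: no string has ≥2 trees
length 2: no string has ≥2 trees
length 3: n / n has 2 parse trees

Two derivations of n / n:
  Y0 ⇒ Y1 ⇒ Y1 / Y2 ⇒ Y2 / Y2 ⇒ n / Y2 ⇒ n / n
  Y0 ⇒ Y1 ⇒ Y2 ⇒ Y2 / n ⇒ n / n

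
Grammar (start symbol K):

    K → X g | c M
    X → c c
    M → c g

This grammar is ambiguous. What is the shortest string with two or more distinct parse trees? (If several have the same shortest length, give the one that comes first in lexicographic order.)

c c g

length 3: c c g has 2 parse trees

Two derivations of c c g:
  K ⇒ X g ⇒ c c g
  K ⇒ c M ⇒ c c g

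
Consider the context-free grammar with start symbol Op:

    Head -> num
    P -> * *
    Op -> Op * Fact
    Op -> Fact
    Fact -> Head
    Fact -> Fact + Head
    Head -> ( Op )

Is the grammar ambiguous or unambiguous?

Only Op, Fact, Head are reachable from Op; ignoring the rest: The grammar is stratified — Op handles '*' (left-recursive), Fact handles '+', Head atoms. Each operator has a fixed associativity and precedence level, so every string has one parse.

Unambiguous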